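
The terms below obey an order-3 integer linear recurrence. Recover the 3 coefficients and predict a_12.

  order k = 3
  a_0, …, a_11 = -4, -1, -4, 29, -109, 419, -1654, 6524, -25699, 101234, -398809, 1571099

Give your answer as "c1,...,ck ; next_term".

  a_3 = -4·-4 + -1·-1 + -3·-4 = 29
  a_4 = -4·29 + -1·-4 + -3·-1 = -109
  a_5 = -4·-109 + -1·29 + -3·-4 = 419
  a_6 = -4·419 + -1·-109 + -3·29 = -1654
  a_7 = -4·-1654 + -1·419 + -3·-109 = 6524
  a_8 = -4·6524 + -1·-1654 + -3·419 = -25699
  a_9 = -4·-25699 + -1·6524 + -3·-1654 = 101234
  a_10 = -4·101234 + -1·-25699 + -3·6524 = -398809
  a_11 = -4·-398809 + -1·101234 + -3·-25699 = 1571099
  a_12 = -4·1571099 + -1·-398809 + -3·101234 = -6189289

-4,-1,-3 ; -6189289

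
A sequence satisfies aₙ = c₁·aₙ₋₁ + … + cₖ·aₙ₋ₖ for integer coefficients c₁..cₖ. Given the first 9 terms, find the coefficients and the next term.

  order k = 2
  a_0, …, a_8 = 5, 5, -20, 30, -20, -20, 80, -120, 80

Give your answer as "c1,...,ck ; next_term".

-2,-2 ; 80

  a_2 = -2·5 + -2·5 = -20
  a_3 = -2·-20 + -2·5 = 30
  a_4 = -2·30 + -2·-20 = -20
  a_5 = -2·-20 + -2·30 = -20
  a_6 = -2·-20 + -2·-20 = 80
  a_7 = -2·80 + -2·-20 = -120
  a_8 = -2·-120 + -2·80 = 80
  a_9 = -2·80 + -2·-120 = 80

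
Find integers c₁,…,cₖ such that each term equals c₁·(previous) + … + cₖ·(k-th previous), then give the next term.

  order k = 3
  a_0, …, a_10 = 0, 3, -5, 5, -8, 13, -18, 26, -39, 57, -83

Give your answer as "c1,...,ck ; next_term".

-1,0,-1 ; 122

  a_3 = -1·-5 + 0·3 + -1·0 = 5
  a_4 = -1·5 + 0·-5 + -1·3 = -8
  a_5 = -1·-8 + 0·5 + -1·-5 = 13
  a_6 = -1·13 + 0·-8 + -1·5 = -18
  a_7 = -1·-18 + 0·13 + -1·-8 = 26
  a_8 = -1·26 + 0·-18 + -1·13 = -39
  a_9 = -1·-39 + 0·26 + -1·-18 = 57
  a_10 = -1·57 + 0·-39 + -1·26 = -83
  a_11 = -1·-83 + 0·57 + -1·-39 = 122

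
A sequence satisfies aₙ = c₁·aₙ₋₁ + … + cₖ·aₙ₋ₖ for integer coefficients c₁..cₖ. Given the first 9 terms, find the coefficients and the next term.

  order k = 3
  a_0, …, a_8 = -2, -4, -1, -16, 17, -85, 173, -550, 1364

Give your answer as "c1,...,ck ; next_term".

-2,3,3 ; -3859

  a_3 = -2·-1 + 3·-4 + 3·-2 = -16
  a_4 = -2·-16 + 3·-1 + 3·-4 = 17
  a_5 = -2·17 + 3·-16 + 3·-1 = -85
  a_6 = -2·-85 + 3·17 + 3·-16 = 173
  a_7 = -2·173 + 3·-85 + 3·17 = -550
  a_8 = -2·-550 + 3·173 + 3·-85 = 1364
  a_9 = -2·1364 + 3·-550 + 3·173 = -3859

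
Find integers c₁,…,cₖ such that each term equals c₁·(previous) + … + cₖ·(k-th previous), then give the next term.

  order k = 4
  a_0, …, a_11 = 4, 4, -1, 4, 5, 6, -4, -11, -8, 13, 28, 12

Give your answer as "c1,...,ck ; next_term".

1,-1,-1,1 ; -37

  a_4 = 1·4 + -1·-1 + -1·4 + 1·4 = 5
  a_5 = 1·5 + -1·4 + -1·-1 + 1·4 = 6
  a_6 = 1·6 + -1·5 + -1·4 + 1·-1 = -4
  a_7 = 1·-4 + -1·6 + -1·5 + 1·4 = -11
  a_8 = 1·-11 + -1·-4 + -1·6 + 1·5 = -8
  a_9 = 1·-8 + -1·-11 + -1·-4 + 1·6 = 13
  a_10 = 1·13 + -1·-8 + -1·-11 + 1·-4 = 28
  a_11 = 1·28 + -1·13 + -1·-8 + 1·-11 = 12
  a_12 = 1·12 + -1·28 + -1·13 + 1·-8 = -37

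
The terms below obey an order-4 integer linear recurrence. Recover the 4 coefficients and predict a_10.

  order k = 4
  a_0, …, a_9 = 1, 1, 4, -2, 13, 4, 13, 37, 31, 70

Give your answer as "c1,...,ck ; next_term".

-1,1,4,3 ; 148

  a_4 = -1·-2 + 1·4 + 4·1 + 3·1 = 13
  a_5 = -1·13 + 1·-2 + 4·4 + 3·1 = 4
  a_6 = -1·4 + 1·13 + 4·-2 + 3·4 = 13
  a_7 = -1·13 + 1·4 + 4·13 + 3·-2 = 37
  a_8 = -1·37 + 1·13 + 4·4 + 3·13 = 31
  a_9 = -1·31 + 1·37 + 4·13 + 3·4 = 70
  a_10 = -1·70 + 1·31 + 4·37 + 3·13 = 148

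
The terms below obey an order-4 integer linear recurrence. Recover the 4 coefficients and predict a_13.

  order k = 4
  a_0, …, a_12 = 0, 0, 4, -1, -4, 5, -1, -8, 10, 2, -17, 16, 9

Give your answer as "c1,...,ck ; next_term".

  a_4 = 0·-1 + -1·4 + 1·0 + -1·0 = -4
  a_5 = 0·-4 + -1·-1 + 1·4 + -1·0 = 5
  a_6 = 0·5 + -1·-4 + 1·-1 + -1·4 = -1
  a_7 = 0·-1 + -1·5 + 1·-4 + -1·-1 = -8
  a_8 = 0·-8 + -1·-1 + 1·5 + -1·-4 = 10
  a_9 = 0·10 + -1·-8 + 1·-1 + -1·5 = 2
  a_10 = 0·2 + -1·10 + 1·-8 + -1·-1 = -17
  a_11 = 0·-17 + -1·2 + 1·10 + -1·-8 = 16
  a_12 = 0·16 + -1·-17 + 1·2 + -1·10 = 9
  a_13 = 0·9 + -1·16 + 1·-17 + -1·2 = -35

0,-1,1,-1 ; -35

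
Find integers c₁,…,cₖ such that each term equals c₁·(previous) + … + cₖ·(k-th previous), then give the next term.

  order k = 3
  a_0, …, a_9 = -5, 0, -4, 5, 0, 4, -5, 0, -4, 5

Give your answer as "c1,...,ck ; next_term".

0,0,-1 ; 0

  a_3 = 0·-4 + 0·0 + -1·-5 = 5
  a_4 = 0·5 + 0·-4 + -1·0 = 0
  a_5 = 0·0 + 0·5 + -1·-4 = 4
  a_6 = 0·4 + 0·0 + -1·5 = -5
  a_7 = 0·-5 + 0·4 + -1·0 = 0
  a_8 = 0·0 + 0·-5 + -1·4 = -4
  a_9 = 0·-4 + 0·0 + -1·-5 = 5
  a_10 = 0·5 + 0·-4 + -1·0 = 0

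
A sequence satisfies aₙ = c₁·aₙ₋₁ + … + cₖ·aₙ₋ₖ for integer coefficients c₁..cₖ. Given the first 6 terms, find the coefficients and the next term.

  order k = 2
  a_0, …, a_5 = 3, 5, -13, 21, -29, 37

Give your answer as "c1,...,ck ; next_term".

-2,-1 ; -45

  a_2 = -2·5 + -1·3 = -13
  a_3 = -2·-13 + -1·5 = 21
  a_4 = -2·21 + -1·-13 = -29
  a_5 = -2·-29 + -1·21 = 37
  a_6 = -2·37 + -1·-29 = -45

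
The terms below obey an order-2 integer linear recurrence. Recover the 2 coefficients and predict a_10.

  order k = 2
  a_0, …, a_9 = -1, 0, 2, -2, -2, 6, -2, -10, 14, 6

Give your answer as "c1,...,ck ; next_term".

-1,-2 ; -34

  a_2 = -1·0 + -2·-1 = 2
  a_3 = -1·2 + -2·0 = -2
  a_4 = -1·-2 + -2·2 = -2
  a_5 = -1·-2 + -2·-2 = 6
  a_6 = -1·6 + -2·-2 = -2
  a_7 = -1·-2 + -2·6 = -10
  a_8 = -1·-10 + -2·-2 = 14
  a_9 = -1·14 + -2·-10 = 6
  a_10 = -1·6 + -2·14 = -34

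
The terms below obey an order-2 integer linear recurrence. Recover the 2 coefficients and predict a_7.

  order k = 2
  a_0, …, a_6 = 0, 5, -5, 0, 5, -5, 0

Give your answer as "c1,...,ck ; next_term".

-1,-1 ; 5

  a_2 = -1·5 + -1·0 = -5
  a_3 = -1·-5 + -1·5 = 0
  a_4 = -1·0 + -1·-5 = 5
  a_5 = -1·5 + -1·0 = -5
  a_6 = -1·-5 + -1·5 = 0
  a_7 = -1·0 + -1·-5 = 5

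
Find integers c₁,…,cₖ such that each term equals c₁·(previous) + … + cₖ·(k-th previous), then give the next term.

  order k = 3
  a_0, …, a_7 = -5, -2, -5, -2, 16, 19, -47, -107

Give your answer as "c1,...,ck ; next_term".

  a_3 = 1·-5 + -4·-2 + 1·-5 = -2
  a_4 = 1·-2 + -4·-5 + 1·-2 = 16
  a_5 = 1·16 + -4·-2 + 1·-5 = 19
  a_6 = 1·19 + -4·16 + 1·-2 = -47
  a_7 = 1·-47 + -4·19 + 1·16 = -107
  a_8 = 1·-107 + -4·-47 + 1·19 = 100

1,-4,1 ; 100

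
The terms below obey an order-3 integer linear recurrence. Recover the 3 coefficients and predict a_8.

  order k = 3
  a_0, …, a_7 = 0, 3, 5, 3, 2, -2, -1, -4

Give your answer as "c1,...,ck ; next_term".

  a_3 = 0·5 + 1·3 + -1·0 = 3
  a_4 = 0·3 + 1·5 + -1·3 = 2
  a_5 = 0·2 + 1·3 + -1·5 = -2
  a_6 = 0·-2 + 1·2 + -1·3 = -1
  a_7 = 0·-1 + 1·-2 + -1·2 = -4
  a_8 = 0·-4 + 1·-1 + -1·-2 = 1

0,1,-1 ; 1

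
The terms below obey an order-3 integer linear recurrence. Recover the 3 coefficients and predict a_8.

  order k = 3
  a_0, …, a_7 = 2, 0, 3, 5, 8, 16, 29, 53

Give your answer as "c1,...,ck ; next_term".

1,1,1 ; 98

  a_3 = 1·3 + 1·0 + 1·2 = 5
  a_4 = 1·5 + 1·3 + 1·0 = 8
  a_5 = 1·8 + 1·5 + 1·3 = 16
  a_6 = 1·16 + 1·8 + 1·5 = 29
  a_7 = 1·29 + 1·16 + 1·8 = 53
  a_8 = 1·53 + 1·29 + 1·16 = 98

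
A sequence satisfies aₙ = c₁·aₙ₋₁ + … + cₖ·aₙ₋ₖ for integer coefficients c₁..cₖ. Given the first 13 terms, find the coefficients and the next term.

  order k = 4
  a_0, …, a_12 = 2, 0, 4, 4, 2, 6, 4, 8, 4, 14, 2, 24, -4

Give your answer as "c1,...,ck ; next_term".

  a_4 = -1·4 + 1·4 + 1·0 + 1·2 = 2
  a_5 = -1·2 + 1·4 + 1·4 + 1·0 = 6
  a_6 = -1·6 + 1·2 + 1·4 + 1·4 = 4
  a_7 = -1·4 + 1·6 + 1·2 + 1·4 = 8
  a_8 = -1·8 + 1·4 + 1·6 + 1·2 = 4
  a_9 = -1·4 + 1·8 + 1·4 + 1·6 = 14
  a_10 = -1·14 + 1·4 + 1·8 + 1·4 = 2
  a_11 = -1·2 + 1·14 + 1·4 + 1·8 = 24
  a_12 = -1·24 + 1·2 + 1·14 + 1·4 = -4
  a_13 = -1·-4 + 1·24 + 1·2 + 1·14 = 44

-1,1,1,1 ; 44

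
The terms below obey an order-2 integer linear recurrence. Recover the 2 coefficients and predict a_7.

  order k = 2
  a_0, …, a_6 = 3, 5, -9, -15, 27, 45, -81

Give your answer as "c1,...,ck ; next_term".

0,-3 ; -135

  a_2 = 0·5 + -3·3 = -9
  a_3 = 0·-9 + -3·5 = -15
  a_4 = 0·-15 + -3·-9 = 27
  a_5 = 0·27 + -3·-15 = 45
  a_6 = 0·45 + -3·27 = -81
  a_7 = 0·-81 + -3·45 = -135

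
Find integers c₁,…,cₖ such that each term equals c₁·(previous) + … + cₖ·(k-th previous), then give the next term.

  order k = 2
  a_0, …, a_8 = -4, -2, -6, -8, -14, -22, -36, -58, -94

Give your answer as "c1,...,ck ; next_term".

1,1 ; -152

  a_2 = 1·-2 + 1·-4 = -6
  a_3 = 1·-6 + 1·-2 = -8
  a_4 = 1·-8 + 1·-6 = -14
  a_5 = 1·-14 + 1·-8 = -22
  a_6 = 1·-22 + 1·-14 = -36
  a_7 = 1·-36 + 1·-22 = -58
  a_8 = 1·-58 + 1·-36 = -94
  a_9 = 1·-94 + 1·-58 = -152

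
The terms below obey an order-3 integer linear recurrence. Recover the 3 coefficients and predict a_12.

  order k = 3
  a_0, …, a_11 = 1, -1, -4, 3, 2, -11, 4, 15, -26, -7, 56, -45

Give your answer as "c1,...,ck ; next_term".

  a_3 = 0·-4 + -1·-1 + 2·1 = 3
  a_4 = 0·3 + -1·-4 + 2·-1 = 2
  a_5 = 0·2 + -1·3 + 2·-4 = -11
  a_6 = 0·-11 + -1·2 + 2·3 = 4
  a_7 = 0·4 + -1·-11 + 2·2 = 15
  a_8 = 0·15 + -1·4 + 2·-11 = -26
  a_9 = 0·-26 + -1·15 + 2·4 = -7
  a_10 = 0·-7 + -1·-26 + 2·15 = 56
  a_11 = 0·56 + -1·-7 + 2·-26 = -45
  a_12 = 0·-45 + -1·56 + 2·-7 = -70

0,-1,2 ; -70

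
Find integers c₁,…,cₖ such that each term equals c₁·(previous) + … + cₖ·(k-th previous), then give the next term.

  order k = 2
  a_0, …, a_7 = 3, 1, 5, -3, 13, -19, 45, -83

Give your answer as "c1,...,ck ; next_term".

-1,2 ; 173

  a_2 = -1·1 + 2·3 = 5
  a_3 = -1·5 + 2·1 = -3
  a_4 = -1·-3 + 2·5 = 13
  a_5 = -1·13 + 2·-3 = -19
  a_6 = -1·-19 + 2·13 = 45
  a_7 = -1·45 + 2·-19 = -83
  a_8 = -1·-83 + 2·45 = 173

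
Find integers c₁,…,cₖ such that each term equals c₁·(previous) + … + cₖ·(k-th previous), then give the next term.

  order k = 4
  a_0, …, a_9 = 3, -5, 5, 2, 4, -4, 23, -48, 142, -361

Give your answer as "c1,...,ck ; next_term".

-2,2,1,1 ; 981

  a_4 = -2·2 + 2·5 + 1·-5 + 1·3 = 4
  a_5 = -2·4 + 2·2 + 1·5 + 1·-5 = -4
  a_6 = -2·-4 + 2·4 + 1·2 + 1·5 = 23
  a_7 = -2·23 + 2·-4 + 1·4 + 1·2 = -48
  a_8 = -2·-48 + 2·23 + 1·-4 + 1·4 = 142
  a_9 = -2·142 + 2·-48 + 1·23 + 1·-4 = -361
  a_10 = -2·-361 + 2·142 + 1·-48 + 1·23 = 981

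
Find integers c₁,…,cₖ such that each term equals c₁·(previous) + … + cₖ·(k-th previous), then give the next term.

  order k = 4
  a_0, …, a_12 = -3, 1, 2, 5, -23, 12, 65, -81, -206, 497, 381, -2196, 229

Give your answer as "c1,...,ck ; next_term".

  a_4 = -1·5 + -3·2 + 0·1 + 4·-3 = -23
  a_5 = -1·-23 + -3·5 + 0·2 + 4·1 = 12
  a_6 = -1·12 + -3·-23 + 0·5 + 4·2 = 65
  a_7 = -1·65 + -3·12 + 0·-23 + 4·5 = -81
  a_8 = -1·-81 + -3·65 + 0·12 + 4·-23 = -206
  a_9 = -1·-206 + -3·-81 + 0·65 + 4·12 = 497
  a_10 = -1·497 + -3·-206 + 0·-81 + 4·65 = 381
  a_11 = -1·381 + -3·497 + 0·-206 + 4·-81 = -2196
  a_12 = -1·-2196 + -3·381 + 0·497 + 4·-206 = 229
  a_13 = -1·229 + -3·-2196 + 0·381 + 4·497 = 8347

-1,-3,0,4 ; 8347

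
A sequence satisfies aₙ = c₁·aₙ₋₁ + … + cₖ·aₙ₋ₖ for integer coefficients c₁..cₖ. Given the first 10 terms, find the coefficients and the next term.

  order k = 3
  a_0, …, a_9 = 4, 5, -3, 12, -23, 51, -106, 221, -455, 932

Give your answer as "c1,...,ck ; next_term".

  a_3 = -3·-3 + -1·5 + 2·4 = 12
  a_4 = -3·12 + -1·-3 + 2·5 = -23
  a_5 = -3·-23 + -1·12 + 2·-3 = 51
  a_6 = -3·51 + -1·-23 + 2·12 = -106
  a_7 = -3·-106 + -1·51 + 2·-23 = 221
  a_8 = -3·221 + -1·-106 + 2·51 = -455
  a_9 = -3·-455 + -1·221 + 2·-106 = 932
  a_10 = -3·932 + -1·-455 + 2·221 = -1899

-3,-1,2 ; -1899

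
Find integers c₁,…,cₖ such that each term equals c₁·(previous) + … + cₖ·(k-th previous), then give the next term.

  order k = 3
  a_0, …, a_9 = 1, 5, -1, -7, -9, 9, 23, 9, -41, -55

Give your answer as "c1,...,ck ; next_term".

  a_3 = 0·-1 + -1·5 + -2·1 = -7
  a_4 = 0·-7 + -1·-1 + -2·5 = -9
  a_5 = 0·-9 + -1·-7 + -2·-1 = 9
  a_6 = 0·9 + -1·-9 + -2·-7 = 23
  a_7 = 0·23 + -1·9 + -2·-9 = 9
  a_8 = 0·9 + -1·23 + -2·9 = -41
  a_9 = 0·-41 + -1·9 + -2·23 = -55
  a_10 = 0·-55 + -1·-41 + -2·9 = 23

0,-1,-2 ; 23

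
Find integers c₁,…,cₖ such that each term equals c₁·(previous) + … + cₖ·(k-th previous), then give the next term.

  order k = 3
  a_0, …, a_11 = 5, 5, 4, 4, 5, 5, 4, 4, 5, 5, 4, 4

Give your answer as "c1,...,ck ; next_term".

  a_3 = 1·4 + -1·5 + 1·5 = 4
  a_4 = 1·4 + -1·4 + 1·5 = 5
  a_5 = 1·5 + -1·4 + 1·4 = 5
  a_6 = 1·5 + -1·5 + 1·4 = 4
  a_7 = 1·4 + -1·5 + 1·5 = 4
  a_8 = 1·4 + -1·4 + 1·5 = 5
  a_9 = 1·5 + -1·4 + 1·4 = 5
  a_10 = 1·5 + -1·5 + 1·4 = 4
  a_11 = 1·4 + -1·5 + 1·5 = 4
  a_12 = 1·4 + -1·4 + 1·5 = 5

1,-1,1 ; 5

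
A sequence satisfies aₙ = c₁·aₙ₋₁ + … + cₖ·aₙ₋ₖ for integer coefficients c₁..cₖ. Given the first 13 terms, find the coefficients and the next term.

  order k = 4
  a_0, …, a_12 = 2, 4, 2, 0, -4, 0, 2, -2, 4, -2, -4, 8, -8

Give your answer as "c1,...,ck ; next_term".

  a_4 = -1·0 + -1·2 + 0·4 + -1·2 = -4
  a_5 = -1·-4 + -1·0 + 0·2 + -1·4 = 0
  a_6 = -1·0 + -1·-4 + 0·0 + -1·2 = 2
  a_7 = -1·2 + -1·0 + 0·-4 + -1·0 = -2
  a_8 = -1·-2 + -1·2 + 0·0 + -1·-4 = 4
  a_9 = -1·4 + -1·-2 + 0·2 + -1·0 = -2
  a_10 = -1·-2 + -1·4 + 0·-2 + -1·2 = -4
  a_11 = -1·-4 + -1·-2 + 0·4 + -1·-2 = 8
  a_12 = -1·8 + -1·-4 + 0·-2 + -1·4 = -8
  a_13 = -1·-8 + -1·8 + 0·-4 + -1·-2 = 2

-1,-1,0,-1 ; 2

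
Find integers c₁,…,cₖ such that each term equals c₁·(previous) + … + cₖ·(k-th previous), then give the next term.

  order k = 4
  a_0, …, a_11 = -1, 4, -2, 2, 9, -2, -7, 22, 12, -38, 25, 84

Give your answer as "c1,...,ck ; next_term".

  a_4 = 0·2 + -1·-2 + 2·4 + 1·-1 = 9
  a_5 = 0·9 + -1·2 + 2·-2 + 1·4 = -2
  a_6 = 0·-2 + -1·9 + 2·2 + 1·-2 = -7
  a_7 = 0·-7 + -1·-2 + 2·9 + 1·2 = 22
  a_8 = 0·22 + -1·-7 + 2·-2 + 1·9 = 12
  a_9 = 0·12 + -1·22 + 2·-7 + 1·-2 = -38
  a_10 = 0·-38 + -1·12 + 2·22 + 1·-7 = 25
  a_11 = 0·25 + -1·-38 + 2·12 + 1·22 = 84
  a_12 = 0·84 + -1·25 + 2·-38 + 1·12 = -89

0,-1,2,1 ; -89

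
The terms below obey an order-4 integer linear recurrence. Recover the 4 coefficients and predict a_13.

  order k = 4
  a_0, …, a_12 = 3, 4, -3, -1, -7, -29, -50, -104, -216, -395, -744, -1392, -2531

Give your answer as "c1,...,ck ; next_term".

  a_4 = 2·-1 + 0·-3 + 1·4 + -3·3 = -7
  a_5 = 2·-7 + 0·-1 + 1·-3 + -3·4 = -29
  a_6 = 2·-29 + 0·-7 + 1·-1 + -3·-3 = -50
  a_7 = 2·-50 + 0·-29 + 1·-7 + -3·-1 = -104
  a_8 = 2·-104 + 0·-50 + 1·-29 + -3·-7 = -216
  a_9 = 2·-216 + 0·-104 + 1·-50 + -3·-29 = -395
  a_10 = 2·-395 + 0·-216 + 1·-104 + -3·-50 = -744
  a_11 = 2·-744 + 0·-395 + 1·-216 + -3·-104 = -1392
  a_12 = 2·-1392 + 0·-744 + 1·-395 + -3·-216 = -2531
  a_13 = 2·-2531 + 0·-1392 + 1·-744 + -3·-395 = -4621

2,0,1,-3 ; -4621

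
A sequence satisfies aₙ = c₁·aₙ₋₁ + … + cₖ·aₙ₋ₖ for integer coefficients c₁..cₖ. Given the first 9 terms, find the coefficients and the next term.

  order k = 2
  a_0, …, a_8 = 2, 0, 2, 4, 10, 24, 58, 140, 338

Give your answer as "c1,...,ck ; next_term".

2,1 ; 816

  a_2 = 2·0 + 1·2 = 2
  a_3 = 2·2 + 1·0 = 4
  a_4 = 2·4 + 1·2 = 10
  a_5 = 2·10 + 1·4 = 24
  a_6 = 2·24 + 1·10 = 58
  a_7 = 2·58 + 1·24 = 140
  a_8 = 2·140 + 1·58 = 338
  a_9 = 2·338 + 1·140 = 816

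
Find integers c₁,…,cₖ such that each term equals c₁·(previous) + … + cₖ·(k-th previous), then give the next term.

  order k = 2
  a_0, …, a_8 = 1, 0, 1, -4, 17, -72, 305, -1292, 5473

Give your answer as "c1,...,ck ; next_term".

  a_2 = -4·0 + 1·1 = 1
  a_3 = -4·1 + 1·0 = -4
  a_4 = -4·-4 + 1·1 = 17
  a_5 = -4·17 + 1·-4 = -72
  a_6 = -4·-72 + 1·17 = 305
  a_7 = -4·305 + 1·-72 = -1292
  a_8 = -4·-1292 + 1·305 = 5473
  a_9 = -4·5473 + 1·-1292 = -23184

-4,1 ; -23184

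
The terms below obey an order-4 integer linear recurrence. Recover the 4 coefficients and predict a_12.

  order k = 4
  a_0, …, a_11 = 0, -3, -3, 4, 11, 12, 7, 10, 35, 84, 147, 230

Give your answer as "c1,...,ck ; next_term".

2,-1,0,2 ; 383

  a_4 = 2·4 + -1·-3 + 0·-3 + 2·0 = 11
  a_5 = 2·11 + -1·4 + 0·-3 + 2·-3 = 12
  a_6 = 2·12 + -1·11 + 0·4 + 2·-3 = 7
  a_7 = 2·7 + -1·12 + 0·11 + 2·4 = 10
  a_8 = 2·10 + -1·7 + 0·12 + 2·11 = 35
  a_9 = 2·35 + -1·10 + 0·7 + 2·12 = 84
  a_10 = 2·84 + -1·35 + 0·10 + 2·7 = 147
  a_11 = 2·147 + -1·84 + 0·35 + 2·10 = 230
  a_12 = 2·230 + -1·147 + 0·84 + 2·35 = 383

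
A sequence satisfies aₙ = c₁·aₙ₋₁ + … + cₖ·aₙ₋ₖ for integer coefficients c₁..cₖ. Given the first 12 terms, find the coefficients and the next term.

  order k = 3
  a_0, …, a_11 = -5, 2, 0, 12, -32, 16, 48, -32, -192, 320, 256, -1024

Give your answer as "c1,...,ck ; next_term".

  a_3 = -2·0 + -4·2 + -4·-5 = 12
  a_4 = -2·12 + -4·0 + -4·2 = -32
  a_5 = -2·-32 + -4·12 + -4·0 = 16
  a_6 = -2·16 + -4·-32 + -4·12 = 48
  a_7 = -2·48 + -4·16 + -4·-32 = -32
  a_8 = -2·-32 + -4·48 + -4·16 = -192
  a_9 = -2·-192 + -4·-32 + -4·48 = 320
  a_10 = -2·320 + -4·-192 + -4·-32 = 256
  a_11 = -2·256 + -4·320 + -4·-192 = -1024
  a_12 = -2·-1024 + -4·256 + -4·320 = -256

-2,-4,-4 ; -256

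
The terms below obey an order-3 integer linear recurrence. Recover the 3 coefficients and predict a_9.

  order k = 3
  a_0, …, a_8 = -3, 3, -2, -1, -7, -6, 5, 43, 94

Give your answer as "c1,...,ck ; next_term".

  a_3 = 2·-2 + -2·3 + -3·-3 = -1
  a_4 = 2·-1 + -2·-2 + -3·3 = -7
  a_5 = 2·-7 + -2·-1 + -3·-2 = -6
  a_6 = 2·-6 + -2·-7 + -3·-1 = 5
  a_7 = 2·5 + -2·-6 + -3·-7 = 43
  a_8 = 2·43 + -2·5 + -3·-6 = 94
  a_9 = 2·94 + -2·43 + -3·5 = 87

2,-2,-3 ; 87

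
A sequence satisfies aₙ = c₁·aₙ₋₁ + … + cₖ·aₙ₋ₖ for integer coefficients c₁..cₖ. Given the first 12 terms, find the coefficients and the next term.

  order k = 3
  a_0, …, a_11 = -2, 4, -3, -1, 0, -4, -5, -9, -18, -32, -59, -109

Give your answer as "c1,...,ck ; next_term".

1,1,1 ; -200

  a_3 = 1·-3 + 1·4 + 1·-2 = -1
  a_4 = 1·-1 + 1·-3 + 1·4 = 0
  a_5 = 1·0 + 1·-1 + 1·-3 = -4
  a_6 = 1·-4 + 1·0 + 1·-1 = -5
  a_7 = 1·-5 + 1·-4 + 1·0 = -9
  a_8 = 1·-9 + 1·-5 + 1·-4 = -18
  a_9 = 1·-18 + 1·-9 + 1·-5 = -32
  a_10 = 1·-32 + 1·-18 + 1·-9 = -59
  a_11 = 1·-59 + 1·-32 + 1·-18 = -109
  a_12 = 1·-109 + 1·-59 + 1·-32 = -200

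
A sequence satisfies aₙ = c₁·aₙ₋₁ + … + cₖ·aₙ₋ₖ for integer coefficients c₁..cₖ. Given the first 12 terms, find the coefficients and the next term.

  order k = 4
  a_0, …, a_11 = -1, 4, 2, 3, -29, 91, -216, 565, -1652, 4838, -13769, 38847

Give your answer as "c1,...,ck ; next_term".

  a_4 = -3·3 + -2·2 + -3·4 + 4·-1 = -29
  a_5 = -3·-29 + -2·3 + -3·2 + 4·4 = 91
  a_6 = -3·91 + -2·-29 + -3·3 + 4·2 = -216
  a_7 = -3·-216 + -2·91 + -3·-29 + 4·3 = 565
  a_8 = -3·565 + -2·-216 + -3·91 + 4·-29 = -1652
  a_9 = -3·-1652 + -2·565 + -3·-216 + 4·91 = 4838
  a_10 = -3·4838 + -2·-1652 + -3·565 + 4·-216 = -13769
  a_11 = -3·-13769 + -2·4838 + -3·-1652 + 4·565 = 38847
  a_12 = -3·38847 + -2·-13769 + -3·4838 + 4·-1652 = -110125

-3,-2,-3,4 ; -110125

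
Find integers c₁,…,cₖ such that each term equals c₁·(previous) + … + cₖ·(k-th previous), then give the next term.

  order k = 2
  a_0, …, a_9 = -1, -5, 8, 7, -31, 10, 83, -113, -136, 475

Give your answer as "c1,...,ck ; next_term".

-1,-3 ; -67

  a_2 = -1·-5 + -3·-1 = 8
  a_3 = -1·8 + -3·-5 = 7
  a_4 = -1·7 + -3·8 = -31
  a_5 = -1·-31 + -3·7 = 10
  a_6 = -1·10 + -3·-31 = 83
  a_7 = -1·83 + -3·10 = -113
  a_8 = -1·-113 + -3·83 = -136
  a_9 = -1·-136 + -3·-113 = 475
  a_10 = -1·475 + -3·-136 = -67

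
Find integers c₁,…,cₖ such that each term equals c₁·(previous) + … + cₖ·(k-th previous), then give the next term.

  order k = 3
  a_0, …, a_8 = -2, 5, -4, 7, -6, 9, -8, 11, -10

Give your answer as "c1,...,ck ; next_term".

  a_3 = -1·-4 + 1·5 + 1·-2 = 7
  a_4 = -1·7 + 1·-4 + 1·5 = -6
  a_5 = -1·-6 + 1·7 + 1·-4 = 9
  a_6 = -1·9 + 1·-6 + 1·7 = -8
  a_7 = -1·-8 + 1·9 + 1·-6 = 11
  a_8 = -1·11 + 1·-8 + 1·9 = -10
  a_9 = -1·-10 + 1·11 + 1·-8 = 13

-1,1,1 ; 13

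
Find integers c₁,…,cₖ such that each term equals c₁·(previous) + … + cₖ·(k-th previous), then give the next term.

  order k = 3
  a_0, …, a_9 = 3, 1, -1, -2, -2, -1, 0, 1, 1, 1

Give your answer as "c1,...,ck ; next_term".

  a_3 = 0·-1 + 1·1 + -1·3 = -2
  a_4 = 0·-2 + 1·-1 + -1·1 = -2
  a_5 = 0·-2 + 1·-2 + -1·-1 = -1
  a_6 = 0·-1 + 1·-2 + -1·-2 = 0
  a_7 = 0·0 + 1·-1 + -1·-2 = 1
  a_8 = 0·1 + 1·0 + -1·-1 = 1
  a_9 = 0·1 + 1·1 + -1·0 = 1
  a_10 = 0·1 + 1·1 + -1·1 = 0

0,1,-1 ; 0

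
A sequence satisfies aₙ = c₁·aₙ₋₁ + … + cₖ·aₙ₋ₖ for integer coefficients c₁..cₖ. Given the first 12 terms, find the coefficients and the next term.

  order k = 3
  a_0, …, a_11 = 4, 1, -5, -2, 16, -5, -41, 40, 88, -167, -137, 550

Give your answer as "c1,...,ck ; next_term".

  a_3 = -1·-5 + -3·1 + -1·4 = -2
  a_4 = -1·-2 + -3·-5 + -1·1 = 16
  a_5 = -1·16 + -3·-2 + -1·-5 = -5
  a_6 = -1·-5 + -3·16 + -1·-2 = -41
  a_7 = -1·-41 + -3·-5 + -1·16 = 40
  a_8 = -1·40 + -3·-41 + -1·-5 = 88
  a_9 = -1·88 + -3·40 + -1·-41 = -167
  a_10 = -1·-167 + -3·88 + -1·40 = -137
  a_11 = -1·-137 + -3·-167 + -1·88 = 550
  a_12 = -1·550 + -3·-137 + -1·-167 = 28

-1,-3,-1 ; 28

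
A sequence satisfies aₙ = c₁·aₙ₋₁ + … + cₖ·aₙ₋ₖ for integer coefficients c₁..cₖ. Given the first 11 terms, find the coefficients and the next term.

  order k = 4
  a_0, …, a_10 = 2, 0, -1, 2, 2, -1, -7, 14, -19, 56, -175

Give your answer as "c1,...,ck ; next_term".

-2,0,-3,3 ; 449

  a_4 = -2·2 + 0·-1 + -3·0 + 3·2 = 2
  a_5 = -2·2 + 0·2 + -3·-1 + 3·0 = -1
  a_6 = -2·-1 + 0·2 + -3·2 + 3·-1 = -7
  a_7 = -2·-7 + 0·-1 + -3·2 + 3·2 = 14
  a_8 = -2·14 + 0·-7 + -3·-1 + 3·2 = -19
  a_9 = -2·-19 + 0·14 + -3·-7 + 3·-1 = 56
  a_10 = -2·56 + 0·-19 + -3·14 + 3·-7 = -175
  a_11 = -2·-175 + 0·56 + -3·-19 + 3·14 = 449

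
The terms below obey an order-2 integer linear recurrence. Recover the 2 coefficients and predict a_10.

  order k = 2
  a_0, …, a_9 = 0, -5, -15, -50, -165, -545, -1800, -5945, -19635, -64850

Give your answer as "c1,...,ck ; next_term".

3,1 ; -214185

  a_2 = 3·-5 + 1·0 = -15
  a_3 = 3·-15 + 1·-5 = -50
  a_4 = 3·-50 + 1·-15 = -165
  a_5 = 3·-165 + 1·-50 = -545
  a_6 = 3·-545 + 1·-165 = -1800
  a_7 = 3·-1800 + 1·-545 = -5945
  a_8 = 3·-5945 + 1·-1800 = -19635
  a_9 = 3·-19635 + 1·-5945 = -64850
  a_10 = 3·-64850 + 1·-19635 = -214185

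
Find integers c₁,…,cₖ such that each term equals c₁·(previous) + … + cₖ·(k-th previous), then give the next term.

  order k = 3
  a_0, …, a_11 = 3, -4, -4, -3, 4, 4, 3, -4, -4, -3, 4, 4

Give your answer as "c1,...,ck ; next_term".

0,0,-1 ; 3

  a_3 = 0·-4 + 0·-4 + -1·3 = -3
  a_4 = 0·-3 + 0·-4 + -1·-4 = 4
  a_5 = 0·4 + 0·-3 + -1·-4 = 4
  a_6 = 0·4 + 0·4 + -1·-3 = 3
  a_7 = 0·3 + 0·4 + -1·4 = -4
  a_8 = 0·-4 + 0·3 + -1·4 = -4
  a_9 = 0·-4 + 0·-4 + -1·3 = -3
  a_10 = 0·-3 + 0·-4 + -1·-4 = 4
  a_11 = 0·4 + 0·-3 + -1·-4 = 4
  a_12 = 0·4 + 0·4 + -1·-3 = 3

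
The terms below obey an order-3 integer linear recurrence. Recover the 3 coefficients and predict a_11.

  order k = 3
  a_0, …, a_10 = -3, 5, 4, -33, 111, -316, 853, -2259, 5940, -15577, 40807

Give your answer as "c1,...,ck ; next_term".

-4,-4,-1 ; -106860

  a_3 = -4·4 + -4·5 + -1·-3 = -33
  a_4 = -4·-33 + -4·4 + -1·5 = 111
  a_5 = -4·111 + -4·-33 + -1·4 = -316
  a_6 = -4·-316 + -4·111 + -1·-33 = 853
  a_7 = -4·853 + -4·-316 + -1·111 = -2259
  a_8 = -4·-2259 + -4·853 + -1·-316 = 5940
  a_9 = -4·5940 + -4·-2259 + -1·853 = -15577
  a_10 = -4·-15577 + -4·5940 + -1·-2259 = 40807
  a_11 = -4·40807 + -4·-15577 + -1·5940 = -106860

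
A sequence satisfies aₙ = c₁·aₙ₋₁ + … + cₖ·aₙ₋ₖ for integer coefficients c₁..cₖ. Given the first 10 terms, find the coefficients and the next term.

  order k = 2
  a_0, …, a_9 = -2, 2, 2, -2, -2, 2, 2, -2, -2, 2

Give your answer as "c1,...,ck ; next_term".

  a_2 = 0·2 + -1·-2 = 2
  a_3 = 0·2 + -1·2 = -2
  a_4 = 0·-2 + -1·2 = -2
  a_5 = 0·-2 + -1·-2 = 2
  a_6 = 0·2 + -1·-2 = 2
  a_7 = 0·2 + -1·2 = -2
  a_8 = 0·-2 + -1·2 = -2
  a_9 = 0·-2 + -1·-2 = 2
  a_10 = 0·2 + -1·-2 = 2

0,-1 ; 2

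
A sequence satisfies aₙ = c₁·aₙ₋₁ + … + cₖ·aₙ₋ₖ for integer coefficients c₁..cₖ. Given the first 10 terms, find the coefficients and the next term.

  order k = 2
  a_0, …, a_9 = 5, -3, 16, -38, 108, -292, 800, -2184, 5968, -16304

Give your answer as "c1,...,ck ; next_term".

-2,2 ; 44544

  a_2 = -2·-3 + 2·5 = 16
  a_3 = -2·16 + 2·-3 = -38
  a_4 = -2·-38 + 2·16 = 108
  a_5 = -2·108 + 2·-38 = -292
  a_6 = -2·-292 + 2·108 = 800
  a_7 = -2·800 + 2·-292 = -2184
  a_8 = -2·-2184 + 2·800 = 5968
  a_9 = -2·5968 + 2·-2184 = -16304
  a_10 = -2·-16304 + 2·5968 = 44544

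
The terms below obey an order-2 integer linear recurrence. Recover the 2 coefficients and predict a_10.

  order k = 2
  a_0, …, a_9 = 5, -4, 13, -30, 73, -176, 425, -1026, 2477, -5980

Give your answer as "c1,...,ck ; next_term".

  a_2 = -2·-4 + 1·5 = 13
  a_3 = -2·13 + 1·-4 = -30
  a_4 = -2·-30 + 1·13 = 73
  a_5 = -2·73 + 1·-30 = -176
  a_6 = -2·-176 + 1·73 = 425
  a_7 = -2·425 + 1·-176 = -1026
  a_8 = -2·-1026 + 1·425 = 2477
  a_9 = -2·2477 + 1·-1026 = -5980
  a_10 = -2·-5980 + 1·2477 = 14437

-2,1 ; 14437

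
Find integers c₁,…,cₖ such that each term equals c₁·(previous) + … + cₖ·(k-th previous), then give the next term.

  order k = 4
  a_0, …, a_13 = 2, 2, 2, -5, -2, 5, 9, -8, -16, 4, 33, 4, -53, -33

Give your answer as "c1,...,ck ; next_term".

0,-1,-1,1 ; 82

  a_4 = 0·-5 + -1·2 + -1·2 + 1·2 = -2
  a_5 = 0·-2 + -1·-5 + -1·2 + 1·2 = 5
  a_6 = 0·5 + -1·-2 + -1·-5 + 1·2 = 9
  a_7 = 0·9 + -1·5 + -1·-2 + 1·-5 = -8
  a_8 = 0·-8 + -1·9 + -1·5 + 1·-2 = -16
  a_9 = 0·-16 + -1·-8 + -1·9 + 1·5 = 4
  a_10 = 0·4 + -1·-16 + -1·-8 + 1·9 = 33
  a_11 = 0·33 + -1·4 + -1·-16 + 1·-8 = 4
  a_12 = 0·4 + -1·33 + -1·4 + 1·-16 = -53
  a_13 = 0·-53 + -1·4 + -1·33 + 1·4 = -33
  a_14 = 0·-33 + -1·-53 + -1·4 + 1·33 = 82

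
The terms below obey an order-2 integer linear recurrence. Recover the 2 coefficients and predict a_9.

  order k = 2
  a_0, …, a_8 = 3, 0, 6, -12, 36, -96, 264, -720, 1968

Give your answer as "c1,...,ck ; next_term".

  a_2 = -2·0 + 2·3 = 6
  a_3 = -2·6 + 2·0 = -12
  a_4 = -2·-12 + 2·6 = 36
  a_5 = -2·36 + 2·-12 = -96
  a_6 = -2·-96 + 2·36 = 264
  a_7 = -2·264 + 2·-96 = -720
  a_8 = -2·-720 + 2·264 = 1968
  a_9 = -2·1968 + 2·-720 = -5376

-2,2 ; -5376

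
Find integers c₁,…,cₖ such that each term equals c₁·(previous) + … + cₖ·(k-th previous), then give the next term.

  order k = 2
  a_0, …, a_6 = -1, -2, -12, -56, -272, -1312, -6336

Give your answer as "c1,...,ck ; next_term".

  a_2 = 4·-2 + 4·-1 = -12
  a_3 = 4·-12 + 4·-2 = -56
  a_4 = 4·-56 + 4·-12 = -272
  a_5 = 4·-272 + 4·-56 = -1312
  a_6 = 4·-1312 + 4·-272 = -6336
  a_7 = 4·-6336 + 4·-1312 = -30592

4,4 ; -30592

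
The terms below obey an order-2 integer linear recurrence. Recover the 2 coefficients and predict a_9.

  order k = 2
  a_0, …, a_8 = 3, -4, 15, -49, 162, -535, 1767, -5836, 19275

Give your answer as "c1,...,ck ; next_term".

-3,1 ; -63661

  a_2 = -3·-4 + 1·3 = 15
  a_3 = -3·15 + 1·-4 = -49
  a_4 = -3·-49 + 1·15 = 162
  a_5 = -3·162 + 1·-49 = -535
  a_6 = -3·-535 + 1·162 = 1767
  a_7 = -3·1767 + 1·-535 = -5836
  a_8 = -3·-5836 + 1·1767 = 19275
  a_9 = -3·19275 + 1·-5836 = -63661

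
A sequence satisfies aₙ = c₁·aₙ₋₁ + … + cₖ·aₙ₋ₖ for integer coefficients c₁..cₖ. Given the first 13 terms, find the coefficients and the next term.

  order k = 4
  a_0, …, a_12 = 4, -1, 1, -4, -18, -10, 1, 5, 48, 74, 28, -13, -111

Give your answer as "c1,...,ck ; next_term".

1,-1,1,-3 ; -292

  a_4 = 1·-4 + -1·1 + 1·-1 + -3·4 = -18
  a_5 = 1·-18 + -1·-4 + 1·1 + -3·-1 = -10
  a_6 = 1·-10 + -1·-18 + 1·-4 + -3·1 = 1
  a_7 = 1·1 + -1·-10 + 1·-18 + -3·-4 = 5
  a_8 = 1·5 + -1·1 + 1·-10 + -3·-18 = 48
  a_9 = 1·48 + -1·5 + 1·1 + -3·-10 = 74
  a_10 = 1·74 + -1·48 + 1·5 + -3·1 = 28
  a_11 = 1·28 + -1·74 + 1·48 + -3·5 = -13
  a_12 = 1·-13 + -1·28 + 1·74 + -3·48 = -111
  a_13 = 1·-111 + -1·-13 + 1·28 + -3·74 = -292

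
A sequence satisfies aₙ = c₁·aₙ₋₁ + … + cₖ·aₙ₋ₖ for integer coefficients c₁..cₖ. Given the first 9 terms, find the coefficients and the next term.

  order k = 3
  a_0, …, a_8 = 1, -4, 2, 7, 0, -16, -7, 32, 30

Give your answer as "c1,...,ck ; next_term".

  a_3 = 0·2 + -2·-4 + -1·1 = 7
  a_4 = 0·7 + -2·2 + -1·-4 = 0
  a_5 = 0·0 + -2·7 + -1·2 = -16
  a_6 = 0·-16 + -2·0 + -1·7 = -7
  a_7 = 0·-7 + -2·-16 + -1·0 = 32
  a_8 = 0·32 + -2·-7 + -1·-16 = 30
  a_9 = 0·30 + -2·32 + -1·-7 = -57

0,-2,-1 ; -57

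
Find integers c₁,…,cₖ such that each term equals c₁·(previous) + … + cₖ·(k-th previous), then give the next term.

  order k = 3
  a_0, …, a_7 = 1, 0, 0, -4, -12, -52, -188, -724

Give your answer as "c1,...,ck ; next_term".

3,4,-4 ; -2716

  a_3 = 3·0 + 4·0 + -4·1 = -4
  a_4 = 3·-4 + 4·0 + -4·0 = -12
  a_5 = 3·-12 + 4·-4 + -4·0 = -52
  a_6 = 3·-52 + 4·-12 + -4·-4 = -188
  a_7 = 3·-188 + 4·-52 + -4·-12 = -724
  a_8 = 3·-724 + 4·-188 + -4·-52 = -2716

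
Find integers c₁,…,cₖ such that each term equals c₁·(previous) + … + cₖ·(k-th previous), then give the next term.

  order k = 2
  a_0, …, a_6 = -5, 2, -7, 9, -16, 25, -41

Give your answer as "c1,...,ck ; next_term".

-1,1 ; 66

  a_2 = -1·2 + 1·-5 = -7
  a_3 = -1·-7 + 1·2 = 9
  a_4 = -1·9 + 1·-7 = -16
  a_5 = -1·-16 + 1·9 = 25
  a_6 = -1·25 + 1·-16 = -41
  a_7 = -1·-41 + 1·25 = 66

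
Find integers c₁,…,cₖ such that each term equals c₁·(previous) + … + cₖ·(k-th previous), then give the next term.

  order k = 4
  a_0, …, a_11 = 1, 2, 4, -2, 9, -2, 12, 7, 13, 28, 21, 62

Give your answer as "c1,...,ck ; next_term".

  a_4 = 0·-2 + 2·4 + 1·2 + -1·1 = 9
  a_5 = 0·9 + 2·-2 + 1·4 + -1·2 = -2
  a_6 = 0·-2 + 2·9 + 1·-2 + -1·4 = 12
  a_7 = 0·12 + 2·-2 + 1·9 + -1·-2 = 7
  a_8 = 0·7 + 2·12 + 1·-2 + -1·9 = 13
  a_9 = 0·13 + 2·7 + 1·12 + -1·-2 = 28
  a_10 = 0·28 + 2·13 + 1·7 + -1·12 = 21
  a_11 = 0·21 + 2·28 + 1·13 + -1·7 = 62
  a_12 = 0·62 + 2·21 + 1·28 + -1·13 = 57

0,2,1,-1 ; 57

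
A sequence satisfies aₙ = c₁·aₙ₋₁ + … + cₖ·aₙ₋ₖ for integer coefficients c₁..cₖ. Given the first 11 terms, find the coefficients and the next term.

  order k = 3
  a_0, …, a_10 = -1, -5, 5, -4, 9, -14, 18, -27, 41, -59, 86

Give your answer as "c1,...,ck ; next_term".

-1,0,-1 ; -127

  a_3 = -1·5 + 0·-5 + -1·-1 = -4
  a_4 = -1·-4 + 0·5 + -1·-5 = 9
  a_5 = -1·9 + 0·-4 + -1·5 = -14
  a_6 = -1·-14 + 0·9 + -1·-4 = 18
  a_7 = -1·18 + 0·-14 + -1·9 = -27
  a_8 = -1·-27 + 0·18 + -1·-14 = 41
  a_9 = -1·41 + 0·-27 + -1·18 = -59
  a_10 = -1·-59 + 0·41 + -1·-27 = 86
  a_11 = -1·86 + 0·-59 + -1·41 = -127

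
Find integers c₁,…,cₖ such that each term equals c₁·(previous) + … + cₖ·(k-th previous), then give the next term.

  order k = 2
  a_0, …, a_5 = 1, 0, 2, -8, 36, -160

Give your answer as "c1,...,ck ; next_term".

  a_2 = -4·0 + 2·1 = 2
  a_3 = -4·2 + 2·0 = -8
  a_4 = -4·-8 + 2·2 = 36
  a_5 = -4·36 + 2·-8 = -160
  a_6 = -4·-160 + 2·36 = 712

-4,2 ; 712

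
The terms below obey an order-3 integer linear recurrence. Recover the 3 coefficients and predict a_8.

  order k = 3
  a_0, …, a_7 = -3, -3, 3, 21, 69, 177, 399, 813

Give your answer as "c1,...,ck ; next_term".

3,-1,-3 ; 1509

  a_3 = 3·3 + -1·-3 + -3·-3 = 21
  a_4 = 3·21 + -1·3 + -3·-3 = 69
  a_5 = 3·69 + -1·21 + -3·3 = 177
  a_6 = 3·177 + -1·69 + -3·21 = 399
  a_7 = 3·399 + -1·177 + -3·69 = 813
  a_8 = 3·813 + -1·399 + -3·177 = 1509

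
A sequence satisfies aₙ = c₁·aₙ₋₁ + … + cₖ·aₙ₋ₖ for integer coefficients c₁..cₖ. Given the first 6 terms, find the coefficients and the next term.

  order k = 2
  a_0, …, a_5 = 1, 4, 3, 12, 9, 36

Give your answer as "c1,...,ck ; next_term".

  a_2 = 0·4 + 3·1 = 3
  a_3 = 0·3 + 3·4 = 12
  a_4 = 0·12 + 3·3 = 9
  a_5 = 0·9 + 3·12 = 36
  a_6 = 0·36 + 3·9 = 27

0,3 ; 27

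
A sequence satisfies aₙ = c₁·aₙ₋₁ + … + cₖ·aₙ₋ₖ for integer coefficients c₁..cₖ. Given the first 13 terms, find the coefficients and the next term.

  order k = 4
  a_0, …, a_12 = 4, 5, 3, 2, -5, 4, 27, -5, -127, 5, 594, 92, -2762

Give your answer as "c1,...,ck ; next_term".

  a_4 = 0·2 + -4·3 + -1·5 + 3·4 = -5
  a_5 = 0·-5 + -4·2 + -1·3 + 3·5 = 4
  a_6 = 0·4 + -4·-5 + -1·2 + 3·3 = 27
  a_7 = 0·27 + -4·4 + -1·-5 + 3·2 = -5
  a_8 = 0·-5 + -4·27 + -1·4 + 3·-5 = -127
  a_9 = 0·-127 + -4·-5 + -1·27 + 3·4 = 5
  a_10 = 0·5 + -4·-127 + -1·-5 + 3·27 = 594
  a_11 = 0·594 + -4·5 + -1·-127 + 3·-5 = 92
  a_12 = 0·92 + -4·594 + -1·5 + 3·-127 = -2762
  a_13 = 0·-2762 + -4·92 + -1·594 + 3·5 = -947

0,-4,-1,3 ; -947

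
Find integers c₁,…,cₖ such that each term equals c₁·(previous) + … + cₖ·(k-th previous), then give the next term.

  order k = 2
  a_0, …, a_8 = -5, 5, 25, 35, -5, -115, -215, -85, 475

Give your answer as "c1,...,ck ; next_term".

  a_2 = 2·5 + -3·-5 = 25
  a_3 = 2·25 + -3·5 = 35
  a_4 = 2·35 + -3·25 = -5
  a_5 = 2·-5 + -3·35 = -115
  a_6 = 2·-115 + -3·-5 = -215
  a_7 = 2·-215 + -3·-115 = -85
  a_8 = 2·-85 + -3·-215 = 475
  a_9 = 2·475 + -3·-85 = 1205

2,-3 ; 1205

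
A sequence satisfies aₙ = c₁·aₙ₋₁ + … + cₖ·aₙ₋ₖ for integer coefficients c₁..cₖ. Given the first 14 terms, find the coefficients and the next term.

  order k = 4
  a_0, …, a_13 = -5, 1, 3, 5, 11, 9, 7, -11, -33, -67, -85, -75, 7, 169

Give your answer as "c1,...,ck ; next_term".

  a_4 = 1·5 + 1·3 + -2·1 + -1·-5 = 11
  a_5 = 1·11 + 1·5 + -2·3 + -1·1 = 9
  a_6 = 1·9 + 1·11 + -2·5 + -1·3 = 7
  a_7 = 1·7 + 1·9 + -2·11 + -1·5 = -11
  a_8 = 1·-11 + 1·7 + -2·9 + -1·11 = -33
  a_9 = 1·-33 + 1·-11 + -2·7 + -1·9 = -67
  a_10 = 1·-67 + 1·-33 + -2·-11 + -1·7 = -85
  a_11 = 1·-85 + 1·-67 + -2·-33 + -1·-11 = -75
  a_12 = 1·-75 + 1·-85 + -2·-67 + -1·-33 = 7
  a_13 = 1·7 + 1·-75 + -2·-85 + -1·-67 = 169
  a_14 = 1·169 + 1·7 + -2·-75 + -1·-85 = 411

1,1,-2,-1 ; 411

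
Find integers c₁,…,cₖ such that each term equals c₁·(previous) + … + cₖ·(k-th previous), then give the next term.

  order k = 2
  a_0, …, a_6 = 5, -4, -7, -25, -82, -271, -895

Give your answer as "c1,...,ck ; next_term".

  a_2 = 3·-4 + 1·5 = -7
  a_3 = 3·-7 + 1·-4 = -25
  a_4 = 3·-25 + 1·-7 = -82
  a_5 = 3·-82 + 1·-25 = -271
  a_6 = 3·-271 + 1·-82 = -895
  a_7 = 3·-895 + 1·-271 = -2956

3,1 ; -2956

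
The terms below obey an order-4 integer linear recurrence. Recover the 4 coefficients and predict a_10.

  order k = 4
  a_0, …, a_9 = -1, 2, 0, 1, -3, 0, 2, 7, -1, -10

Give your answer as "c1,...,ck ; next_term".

  a_4 = 1·1 + -1·0 + -1·2 + 2·-1 = -3
  a_5 = 1·-3 + -1·1 + -1·0 + 2·2 = 0
  a_6 = 1·0 + -1·-3 + -1·1 + 2·0 = 2
  a_7 = 1·2 + -1·0 + -1·-3 + 2·1 = 7
  a_8 = 1·7 + -1·2 + -1·0 + 2·-3 = -1
  a_9 = 1·-1 + -1·7 + -1·2 + 2·0 = -10
  a_10 = 1·-10 + -1·-1 + -1·7 + 2·2 = -12

1,-1,-1,2 ; -12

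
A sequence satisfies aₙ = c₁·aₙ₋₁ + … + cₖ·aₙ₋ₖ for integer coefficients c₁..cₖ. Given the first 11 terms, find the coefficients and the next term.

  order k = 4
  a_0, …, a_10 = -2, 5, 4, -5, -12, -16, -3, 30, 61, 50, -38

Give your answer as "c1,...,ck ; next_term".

1,-1,-1,-1 ; -179

  a_4 = 1·-5 + -1·4 + -1·5 + -1·-2 = -12
  a_5 = 1·-12 + -1·-5 + -1·4 + -1·5 = -16
  a_6 = 1·-16 + -1·-12 + -1·-5 + -1·4 = -3
  a_7 = 1·-3 + -1·-16 + -1·-12 + -1·-5 = 30
  a_8 = 1·30 + -1·-3 + -1·-16 + -1·-12 = 61
  a_9 = 1·61 + -1·30 + -1·-3 + -1·-16 = 50
  a_10 = 1·50 + -1·61 + -1·30 + -1·-3 = -38
  a_11 = 1·-38 + -1·50 + -1·61 + -1·30 = -179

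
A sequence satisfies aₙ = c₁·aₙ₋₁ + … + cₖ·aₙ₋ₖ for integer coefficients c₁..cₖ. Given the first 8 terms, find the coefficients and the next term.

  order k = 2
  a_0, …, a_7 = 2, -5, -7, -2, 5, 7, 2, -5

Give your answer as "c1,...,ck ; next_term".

1,-1 ; -7

  a_2 = 1·-5 + -1·2 = -7
  a_3 = 1·-7 + -1·-5 = -2
  a_4 = 1·-2 + -1·-7 = 5
  a_5 = 1·5 + -1·-2 = 7
  a_6 = 1·7 + -1·5 = 2
  a_7 = 1·2 + -1·7 = -5
  a_8 = 1·-5 + -1·2 = -7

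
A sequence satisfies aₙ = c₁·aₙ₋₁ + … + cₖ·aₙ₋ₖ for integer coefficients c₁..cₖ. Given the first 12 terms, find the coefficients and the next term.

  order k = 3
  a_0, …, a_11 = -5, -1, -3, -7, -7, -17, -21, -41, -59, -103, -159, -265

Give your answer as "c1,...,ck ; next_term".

0,2,1 ; -421

  a_3 = 0·-3 + 2·-1 + 1·-5 = -7
  a_4 = 0·-7 + 2·-3 + 1·-1 = -7
  a_5 = 0·-7 + 2·-7 + 1·-3 = -17
  a_6 = 0·-17 + 2·-7 + 1·-7 = -21
  a_7 = 0·-21 + 2·-17 + 1·-7 = -41
  a_8 = 0·-41 + 2·-21 + 1·-17 = -59
  a_9 = 0·-59 + 2·-41 + 1·-21 = -103
  a_10 = 0·-103 + 2·-59 + 1·-41 = -159
  a_11 = 0·-159 + 2·-103 + 1·-59 = -265
  a_12 = 0·-265 + 2·-159 + 1·-103 = -421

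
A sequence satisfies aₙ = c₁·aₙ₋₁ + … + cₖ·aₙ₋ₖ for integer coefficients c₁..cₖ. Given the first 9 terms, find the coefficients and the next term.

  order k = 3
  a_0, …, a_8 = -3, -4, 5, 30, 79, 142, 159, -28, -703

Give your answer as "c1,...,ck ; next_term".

  a_3 = 3·5 + -3·-4 + -1·-3 = 30
  a_4 = 3·30 + -3·5 + -1·-4 = 79
  a_5 = 3·79 + -3·30 + -1·5 = 142
  a_6 = 3·142 + -3·79 + -1·30 = 159
  a_7 = 3·159 + -3·142 + -1·79 = -28
  a_8 = 3·-28 + -3·159 + -1·142 = -703
  a_9 = 3·-703 + -3·-28 + -1·159 = -2184

3,-3,-1 ; -2184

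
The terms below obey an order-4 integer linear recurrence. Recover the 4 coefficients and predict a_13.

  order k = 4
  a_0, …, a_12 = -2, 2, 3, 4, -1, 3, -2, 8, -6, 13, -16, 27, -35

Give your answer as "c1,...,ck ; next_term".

  a_4 = 0·4 + 1·3 + -1·2 + 1·-2 = -1
  a_5 = 0·-1 + 1·4 + -1·3 + 1·2 = 3
  a_6 = 0·3 + 1·-1 + -1·4 + 1·3 = -2
  a_7 = 0·-2 + 1·3 + -1·-1 + 1·4 = 8
  a_8 = 0·8 + 1·-2 + -1·3 + 1·-1 = -6
  a_9 = 0·-6 + 1·8 + -1·-2 + 1·3 = 13
  a_10 = 0·13 + 1·-6 + -1·8 + 1·-2 = -16
  a_11 = 0·-16 + 1·13 + -1·-6 + 1·8 = 27
  a_12 = 0·27 + 1·-16 + -1·13 + 1·-6 = -35
  a_13 = 0·-35 + 1·27 + -1·-16 + 1·13 = 56

0,1,-1,1 ; 56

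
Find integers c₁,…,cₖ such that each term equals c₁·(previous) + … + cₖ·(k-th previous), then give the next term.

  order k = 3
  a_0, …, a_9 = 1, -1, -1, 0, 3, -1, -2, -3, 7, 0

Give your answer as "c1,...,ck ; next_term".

  a_3 = -1·-1 + -1·-1 + -2·1 = 0
  a_4 = -1·0 + -1·-1 + -2·-1 = 3
  a_5 = -1·3 + -1·0 + -2·-1 = -1
  a_6 = -1·-1 + -1·3 + -2·0 = -2
  a_7 = -1·-2 + -1·-1 + -2·3 = -3
  a_8 = -1·-3 + -1·-2 + -2·-1 = 7
  a_9 = -1·7 + -1·-3 + -2·-2 = 0
  a_10 = -1·0 + -1·7 + -2·-3 = -1

-1,-1,-2 ; -1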